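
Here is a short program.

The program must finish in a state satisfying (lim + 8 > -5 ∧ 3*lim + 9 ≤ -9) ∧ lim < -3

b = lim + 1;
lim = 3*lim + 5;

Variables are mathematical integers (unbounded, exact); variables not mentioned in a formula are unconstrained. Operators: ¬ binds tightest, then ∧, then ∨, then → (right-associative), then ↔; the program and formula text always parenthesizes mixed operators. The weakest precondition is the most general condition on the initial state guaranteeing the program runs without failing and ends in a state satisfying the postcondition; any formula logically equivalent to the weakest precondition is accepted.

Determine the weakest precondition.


Working backward. After the program, the postcondition (lim + 8 > -5 ∧ 3*lim + 9 ≤ -9) ∧ lim < -3 must hold; in canonical form it is lim > -13 ∧ 3*lim ≤ -18 ∧ lim < -3.
Before lim := 3*lim + 5: 3*lim > -18 ∧ 9*lim ≤ -33 ∧ 3*lim < -8
Before b := lim + 1: 3*lim > -18 ∧ 9*lim ≤ -33 ∧ 3*lim < -8
Answer: WP = 3*lim > -18 ∧ 9*lim ≤ -33 ∧ 3*lim < -8


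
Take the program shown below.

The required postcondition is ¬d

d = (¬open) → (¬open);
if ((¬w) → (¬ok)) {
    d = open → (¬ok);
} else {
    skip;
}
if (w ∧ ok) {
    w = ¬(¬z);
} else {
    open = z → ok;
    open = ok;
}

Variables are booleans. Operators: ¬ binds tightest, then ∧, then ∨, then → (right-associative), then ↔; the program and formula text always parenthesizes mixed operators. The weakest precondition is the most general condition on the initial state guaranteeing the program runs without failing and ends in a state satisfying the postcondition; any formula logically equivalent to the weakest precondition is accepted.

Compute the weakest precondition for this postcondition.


Working backward. After the program, ¬d must hold.
Then branch requires ¬d; else branch requires ¬d.
Before the if: ((w ∧ ok) → (¬d)) ∧ ((¬(w ∧ ok)) → (¬d))
Then branch requires ((w ∧ ok) → (¬(open → (¬ok)))) ∧ ((¬(w ∧ ok)) → (¬(open → (¬ok)))); else branch requires ((w ∧ ok) → (¬d)) ∧ ((¬(w ∧ ok)) → (¬d)).
Before the if: (((¬w) → (¬ok)) → (((w ∧ ok) → (¬(open → (¬ok)))) ∧ ((¬(w ∧ ok)) → (¬(open → (¬ok)))))) ∧ ((¬((¬w) → (¬ok))) → (((w ∧ ok) → (¬d)) ∧ ((¬(w ∧ ok)) → (¬d))))
Before d := (¬open) → (¬open): (((¬w) → (¬ok)) → (((w ∧ ok) → (¬(open → (¬ok)))) ∧ ((¬(w ∧ ok)) → (¬(open → (¬ok)))))) ∧ ((¬((¬w) → (¬ok))) → ((¬(w ∧ ok)) ∧ w ∧ ok))
Answer: WP = (((¬w) → (¬ok)) → (((w ∧ ok) → (¬(open → (¬ok)))) ∧ ((¬(w ∧ ok)) → (¬(open → (¬ok)))))) ∧ ((¬((¬w) → (¬ok))) → ((¬(w ∧ ok)) ∧ w ∧ ok))


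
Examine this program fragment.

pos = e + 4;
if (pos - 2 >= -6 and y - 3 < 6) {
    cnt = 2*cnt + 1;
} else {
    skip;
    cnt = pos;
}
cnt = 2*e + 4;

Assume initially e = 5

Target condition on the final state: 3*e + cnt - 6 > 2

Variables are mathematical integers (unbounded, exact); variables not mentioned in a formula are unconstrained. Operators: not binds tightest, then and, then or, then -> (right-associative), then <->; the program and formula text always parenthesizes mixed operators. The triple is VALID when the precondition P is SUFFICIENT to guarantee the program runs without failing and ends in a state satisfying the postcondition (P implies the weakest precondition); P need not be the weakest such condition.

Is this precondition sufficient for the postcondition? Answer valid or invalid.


Working backward. After the program, the postcondition 3*e + cnt - 6 > 2 must hold; in canonical form it is cnt + 3*e > 8.
Before cnt := 2*e + 4: 5*e > 4
Then branch requires 5*e > 4; else branch requires 5*e > 4.
Before the if: ((pos >= -4 and y < 9) -> 5*e > 4) and ((not (pos >= -4 and y < 9)) -> 5*e > 4)
Before pos := e + 4: ((e >= -8 and y < 9) -> 5*e > 4) and ((not (e >= -8 and y < 9)) -> 5*e > 4)
The weakest precondition is ((e >= -8 and y < 9) -> 5*e > 4) and ((not (e >= -8 and y < 9)) -> 5*e > 4).
Check whether e = 5 implies it.
Every state satisfying the precondition satisfies the weakest precondition: the implication holds.
Answer: valid


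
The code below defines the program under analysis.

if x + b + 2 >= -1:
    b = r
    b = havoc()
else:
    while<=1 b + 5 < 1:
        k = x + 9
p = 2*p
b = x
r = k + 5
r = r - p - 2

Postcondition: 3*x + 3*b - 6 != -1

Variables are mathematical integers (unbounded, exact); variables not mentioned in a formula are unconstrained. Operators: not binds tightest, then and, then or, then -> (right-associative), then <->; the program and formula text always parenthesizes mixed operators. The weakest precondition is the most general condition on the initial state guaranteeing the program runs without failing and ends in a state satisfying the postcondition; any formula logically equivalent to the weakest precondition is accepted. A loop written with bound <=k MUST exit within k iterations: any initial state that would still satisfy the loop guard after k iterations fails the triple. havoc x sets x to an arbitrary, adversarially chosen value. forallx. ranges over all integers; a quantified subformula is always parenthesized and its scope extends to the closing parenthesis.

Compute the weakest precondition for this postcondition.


Working backward. After the program, the postcondition 3*x + 3*b - 6 != -1 must hold; in canonical form it is 3*b + 3*x != 5.
Before r := r - p - 2: 3*b + 3*x != 5
Before r := k + 5: 3*b + 3*x != 5
Before b := x: 6*x != 5
Before p := 2*p: 6*x != 5
Then branch requires 6*x != 5; else branch requires (b < -4 -> ((not (b < -4)) and 6*x != 5)) and ((not (b < -4)) -> 6*x != 5).
Before the if: (b + x >= -3 -> 6*x != 5) and ((not (b + x >= -3)) -> ((b < -4 -> ((not (b < -4)) and 6*x != 5)) and ((not (b < -4)) -> 6*x != 5)))
Answer: WP = (b + x >= -3 -> 6*x != 5) and ((not (b + x >= -3)) -> ((b < -4 -> ((not (b < -4)) and 6*x != 5)) and ((not (b < -4)) -> 6*x != 5)))


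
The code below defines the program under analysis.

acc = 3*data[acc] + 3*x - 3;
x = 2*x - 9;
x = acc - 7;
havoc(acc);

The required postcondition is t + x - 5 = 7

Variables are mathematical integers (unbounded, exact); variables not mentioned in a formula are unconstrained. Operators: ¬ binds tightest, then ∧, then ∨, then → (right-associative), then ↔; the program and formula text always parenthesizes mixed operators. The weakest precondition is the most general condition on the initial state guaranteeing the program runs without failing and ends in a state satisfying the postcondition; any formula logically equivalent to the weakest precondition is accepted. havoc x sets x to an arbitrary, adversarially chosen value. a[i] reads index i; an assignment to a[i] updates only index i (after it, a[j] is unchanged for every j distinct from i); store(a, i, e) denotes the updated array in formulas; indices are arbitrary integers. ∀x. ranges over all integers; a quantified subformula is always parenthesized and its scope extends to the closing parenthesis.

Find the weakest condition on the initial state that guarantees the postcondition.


Working backward. After the program, the postcondition t + x - 5 = 7 must hold; in canonical form it is t + x = 12.
Before havoc acc: t + x = 12
Before x := acc - 7: acc + t = 19
Before x := 2*x - 9: acc + t = 19
Before acc := 3*data[acc] + 3*x - 3: 3*data[acc] + t + 3*x = 22
Answer: WP = 3*data[acc] + t + 3*x = 22


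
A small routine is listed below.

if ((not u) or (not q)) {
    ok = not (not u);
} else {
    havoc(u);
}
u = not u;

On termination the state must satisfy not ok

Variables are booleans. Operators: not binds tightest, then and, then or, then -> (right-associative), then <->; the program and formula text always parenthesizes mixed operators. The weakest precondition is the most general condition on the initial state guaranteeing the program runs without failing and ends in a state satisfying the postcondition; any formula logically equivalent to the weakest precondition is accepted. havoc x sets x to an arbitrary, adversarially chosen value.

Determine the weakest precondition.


Working backward. After the program, not ok must hold.
Before u := not u: not ok
Then branch requires not u; else branch requires not ok.
Before the if: (((not u) or (not q)) -> (not u)) and ((not ((not u) or (not q))) -> (not ok))
Answer: WP = (((not u) or (not q)) -> (not u)) and ((not ((not u) or (not q))) -> (not ok))


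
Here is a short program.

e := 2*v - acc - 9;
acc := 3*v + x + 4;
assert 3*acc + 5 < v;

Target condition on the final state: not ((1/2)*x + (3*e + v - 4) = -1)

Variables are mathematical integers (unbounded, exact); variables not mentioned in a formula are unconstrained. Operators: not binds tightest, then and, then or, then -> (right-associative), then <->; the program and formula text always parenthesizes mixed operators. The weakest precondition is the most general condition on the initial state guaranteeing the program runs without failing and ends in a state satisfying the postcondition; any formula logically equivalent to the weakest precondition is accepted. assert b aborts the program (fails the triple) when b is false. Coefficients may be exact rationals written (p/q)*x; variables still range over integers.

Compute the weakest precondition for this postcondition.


Working backward. After the program, the postcondition not ((1/2)*x + (3*e + v - 4) = -1) must hold; in canonical form it is not (3*e + v + (1/2)*x = 3).
Before assert 3*acc + 5 < v: 3*acc < v - 5 and (not (3*e + v + (1/2)*x = 3))
Before acc := 3*v + x + 4: 8*v + 3*x < -17 and (not (3*e + v + (1/2)*x = 3))
Before e := 2*v - acc - 9: 8*v + 3*x < -17 and (not (7*v + (1/2)*x = 3*acc + 30))
Answer: WP = 8*v + 3*x < -17 and (not (7*v + (1/2)*x = 3*acc + 30))


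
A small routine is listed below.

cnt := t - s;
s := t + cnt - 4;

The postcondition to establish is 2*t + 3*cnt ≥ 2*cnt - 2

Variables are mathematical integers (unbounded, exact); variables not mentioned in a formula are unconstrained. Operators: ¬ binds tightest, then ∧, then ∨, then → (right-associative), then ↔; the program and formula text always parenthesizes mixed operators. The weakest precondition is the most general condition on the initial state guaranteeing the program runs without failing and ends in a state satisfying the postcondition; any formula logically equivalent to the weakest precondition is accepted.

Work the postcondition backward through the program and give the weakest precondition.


Working backward. After the program, the postcondition 2*t + 3*cnt ≥ 2*cnt - 2 must hold; in canonical form it is cnt + 2*t ≥ -2.
Before s := t + cnt - 4: cnt + 2*t ≥ -2
Before cnt := t - s: 3*t ≥ s - 2
Answer: WP = 3*t ≥ s - 2


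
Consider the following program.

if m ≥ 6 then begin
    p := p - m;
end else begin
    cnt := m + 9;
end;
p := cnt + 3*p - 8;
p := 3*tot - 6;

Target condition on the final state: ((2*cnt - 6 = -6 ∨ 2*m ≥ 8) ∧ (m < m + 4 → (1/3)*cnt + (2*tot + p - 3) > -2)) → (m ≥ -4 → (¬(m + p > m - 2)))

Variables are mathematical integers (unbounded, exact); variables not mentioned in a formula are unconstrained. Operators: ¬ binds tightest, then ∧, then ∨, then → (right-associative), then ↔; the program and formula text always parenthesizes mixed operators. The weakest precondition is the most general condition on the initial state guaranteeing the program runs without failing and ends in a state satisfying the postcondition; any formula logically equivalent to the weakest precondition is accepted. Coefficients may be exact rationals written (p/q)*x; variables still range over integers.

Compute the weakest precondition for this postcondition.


Working backward. After the program, the postcondition ((2*cnt - 6 = -6 ∨ 2*m ≥ 8) ∧ (m < m + 4 → (1/3)*cnt + (2*tot + p - 3) > -2)) → (m ≥ -4 → (¬(m + p > m - 2))) must hold; in canonical form it is ((2*cnt = 0 ∨ 2*m ≥ 8) ∧ (1/3)*cnt + p + 2*tot > 1) → (m ≥ -4 → (¬(p > -2))).
Before p := 3*tot - 6: ((2*cnt = 0 ∨ 2*m ≥ 8) ∧ (1/3)*cnt + 5*tot > 7) → (m ≥ -4 → (¬(3*tot > 4)))
Before p := cnt + 3*p - 8: ((2*cnt = 0 ∨ 2*m ≥ 8) ∧ (1/3)*cnt + 5*tot > 7) → (m ≥ -4 → (¬(3*tot > 4)))
Then branch requires ((2*cnt = 0 ∨ 2*m ≥ 8) ∧ (1/3)*cnt + 5*tot > 7) → (m ≥ -4 → (¬(3*tot > 4))); else branch requires ((2*m = -18 ∨ 2*m ≥ 8) ∧ (1/3)*m + 5*tot > 4) → (m ≥ -4 → (¬(3*tot > 4))).
Before the if: (m ≥ 6 → (((2*cnt = 0 ∨ 2*m ≥ 8) ∧ (1/3)*cnt + 5*tot > 7) → (m ≥ -4 → (¬(3*tot > 4))))) ∧ ((¬(m ≥ 6)) → (((2*m = -18 ∨ 2*m ≥ 8) ∧ (1/3)*m + 5*tot > 4) → (m ≥ -4 → (¬(3*tot > 4)))))
Answer: WP = (m ≥ 6 → (((2*cnt = 0 ∨ 2*m ≥ 8) ∧ (1/3)*cnt + 5*tot > 7) → (m ≥ -4 → (¬(3*tot > 4))))) ∧ ((¬(m ≥ 6)) → (((2*m = -18 ∨ 2*m ≥ 8) ∧ (1/3)*m + 5*tot > 4) → (m ≥ -4 → (¬(3*tot > 4)))))


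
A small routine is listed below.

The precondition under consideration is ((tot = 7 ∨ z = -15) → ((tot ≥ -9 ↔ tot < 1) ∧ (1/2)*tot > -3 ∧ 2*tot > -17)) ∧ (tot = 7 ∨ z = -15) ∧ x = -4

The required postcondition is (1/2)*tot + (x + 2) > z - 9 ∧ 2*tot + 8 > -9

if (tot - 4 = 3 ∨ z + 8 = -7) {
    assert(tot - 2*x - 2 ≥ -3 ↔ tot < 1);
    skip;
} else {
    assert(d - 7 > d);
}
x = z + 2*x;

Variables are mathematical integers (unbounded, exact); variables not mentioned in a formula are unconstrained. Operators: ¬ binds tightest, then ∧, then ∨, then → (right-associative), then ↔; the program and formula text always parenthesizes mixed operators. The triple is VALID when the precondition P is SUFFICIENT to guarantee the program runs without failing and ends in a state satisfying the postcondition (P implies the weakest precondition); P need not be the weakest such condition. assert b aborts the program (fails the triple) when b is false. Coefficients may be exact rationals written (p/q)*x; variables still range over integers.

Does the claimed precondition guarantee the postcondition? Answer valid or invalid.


Working backward. After the program, the postcondition (1/2)*tot + (x + 2) > z - 9 ∧ 2*tot + 8 > -9 must hold; in canonical form it is (1/2)*tot + x > z - 11 ∧ 2*tot > -17.
Before x := z + 2*x: (1/2)*tot + 2*x > -11 ∧ 2*tot > -17
Then branch requires (tot ≥ 2*x - 1 ↔ tot < 1) ∧ (1/2)*tot + 2*x > -11 ∧ 2*tot > -17; else branch requires false.
Before the if: ((tot = 7 ∨ z = -15) → ((tot ≥ 2*x - 1 ↔ tot < 1) ∧ (1/2)*tot + 2*x > -11 ∧ 2*tot > -17)) ∧ (tot = 7 ∨ z = -15)
The weakest precondition is ((tot = 7 ∨ z = -15) → ((tot ≥ 2*x - 1 ↔ tot < 1) ∧ (1/2)*tot + 2*x > -11 ∧ 2*tot > -17)) ∧ (tot = 7 ∨ z = -15).
Check whether ((tot = 7 ∨ z = -15) → ((tot ≥ -9 ↔ tot < 1) ∧ (1/2)*tot > -3 ∧ 2*tot > -17)) ∧ (tot = 7 ∨ z = -15) ∧ x = -4 implies it.
Every state satisfying the precondition satisfies the weakest precondition: the implication holds.
Answer: valid


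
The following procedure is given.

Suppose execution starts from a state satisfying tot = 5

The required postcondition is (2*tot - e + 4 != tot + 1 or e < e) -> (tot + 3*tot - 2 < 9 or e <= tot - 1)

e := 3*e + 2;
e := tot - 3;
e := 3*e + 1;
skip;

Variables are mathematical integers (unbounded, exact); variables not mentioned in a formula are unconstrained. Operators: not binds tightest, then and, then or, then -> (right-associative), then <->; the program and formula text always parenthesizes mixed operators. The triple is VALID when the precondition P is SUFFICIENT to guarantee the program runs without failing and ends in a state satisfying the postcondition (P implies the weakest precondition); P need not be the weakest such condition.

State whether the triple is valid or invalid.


Working backward. After the program, the postcondition (2*tot - e + 4 != tot + 1 or e < e) -> (tot + 3*tot - 2 < 9 or e <= tot - 1) must hold; in canonical form it is tot != e - 3 -> (4*tot < 11 or e <= tot - 1).
Before skip: tot != e - 3 -> (4*tot < 11 or e <= tot - 1)
Before e := 3*e + 1: tot != 3*e - 2 -> (4*tot < 11 or 3*e <= tot - 2)
Before e := tot - 3: 2*tot != 11 -> (4*tot < 11 or 2*tot <= 7)
Before e := 3*e + 2: 2*tot != 11 -> (4*tot < 11 or 2*tot <= 7)
The weakest precondition is 2*tot != 11 -> (4*tot < 11 or 2*tot <= 7).
Check whether tot = 5 implies it.
Countermodel: at the initial state tot = 5, the precondition holds but the weakest precondition fails.
Answer: invalid


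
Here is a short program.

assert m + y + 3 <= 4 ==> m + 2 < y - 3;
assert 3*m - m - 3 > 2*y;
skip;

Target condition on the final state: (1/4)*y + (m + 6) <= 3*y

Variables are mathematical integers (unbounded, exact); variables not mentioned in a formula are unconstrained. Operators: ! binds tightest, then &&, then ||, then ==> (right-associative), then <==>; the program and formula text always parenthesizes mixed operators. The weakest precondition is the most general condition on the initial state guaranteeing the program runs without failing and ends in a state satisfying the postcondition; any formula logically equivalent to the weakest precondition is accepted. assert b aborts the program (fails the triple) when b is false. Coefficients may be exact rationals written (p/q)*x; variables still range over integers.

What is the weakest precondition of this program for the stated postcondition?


Working backward. After the program, the postcondition (1/4)*y + (m + 6) <= 3*y must hold; in canonical form it is m <= (11/4)*y - 6.
Before skip: m <= (11/4)*y - 6
Before assert 3*m - m - 3 > 2*y: 2*m > 2*y + 3 && m <= (11/4)*y - 6
Before assert m + y + 3 <= 4 ==> m + 2 < y - 3: (m + y <= 1 ==> m < y - 5) && 2*m > 2*y + 3 && m <= (11/4)*y - 6
Answer: WP = (m + y <= 1 ==> m < y - 5) && 2*m > 2*y + 3 && m <= (11/4)*y - 6


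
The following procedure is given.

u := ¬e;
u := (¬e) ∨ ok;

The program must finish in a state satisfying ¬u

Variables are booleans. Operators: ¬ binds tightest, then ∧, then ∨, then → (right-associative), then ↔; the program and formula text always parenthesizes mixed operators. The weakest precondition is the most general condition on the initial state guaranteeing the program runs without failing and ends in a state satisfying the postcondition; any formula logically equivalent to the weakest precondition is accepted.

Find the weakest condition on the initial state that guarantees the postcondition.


Working backward. After the program, ¬u must hold.
Before u := (¬e) ∨ ok: ¬((¬e) ∨ ok)
Before u := ¬e: ¬((¬e) ∨ ok)
Answer: WP = ¬((¬e) ∨ ok)


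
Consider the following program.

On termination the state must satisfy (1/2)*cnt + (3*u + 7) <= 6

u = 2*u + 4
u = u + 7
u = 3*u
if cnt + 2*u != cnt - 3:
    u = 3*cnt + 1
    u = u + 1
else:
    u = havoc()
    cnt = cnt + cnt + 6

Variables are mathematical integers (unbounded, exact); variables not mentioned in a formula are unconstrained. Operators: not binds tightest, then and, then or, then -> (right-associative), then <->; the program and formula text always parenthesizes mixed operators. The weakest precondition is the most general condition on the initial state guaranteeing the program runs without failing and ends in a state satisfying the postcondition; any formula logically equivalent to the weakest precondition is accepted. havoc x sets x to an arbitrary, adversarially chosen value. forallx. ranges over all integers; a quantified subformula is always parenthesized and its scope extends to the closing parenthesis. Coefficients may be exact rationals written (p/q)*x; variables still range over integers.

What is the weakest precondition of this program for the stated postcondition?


Working backward. After the program, the postcondition (1/2)*cnt + (3*u + 7) <= 6 must hold; in canonical form it is (1/2)*cnt + 3*u <= -1.
Then branch requires (19/2)*cnt <= -7; else branch requires forall u_1. cnt + 3*u_1 <= -4.
Before the if: (2*u != -3 -> (19/2)*cnt <= -7) and ((not (2*u != -3)) -> (forall u_1. cnt + 3*u_1 <= -4))
Before u := 3*u: (6*u != -3 -> (19/2)*cnt <= -7) and ((not (6*u != -3)) -> (forall u_1. cnt + 3*u_1 <= -4))
Before u := u + 7: (6*u != -45 -> (19/2)*cnt <= -7) and ((not (6*u != -45)) -> (forall u_1. cnt + 3*u_1 <= -4))
Before u := 2*u + 4: (12*u != -69 -> (19/2)*cnt <= -7) and ((not (12*u != -69)) -> (forall u_1. cnt + 3*u_1 <= -4))
Answer: WP = (12*u != -69 -> (19/2)*cnt <= -7) and ((not (12*u != -69)) -> (forall u_1. cnt + 3*u_1 <= -4))


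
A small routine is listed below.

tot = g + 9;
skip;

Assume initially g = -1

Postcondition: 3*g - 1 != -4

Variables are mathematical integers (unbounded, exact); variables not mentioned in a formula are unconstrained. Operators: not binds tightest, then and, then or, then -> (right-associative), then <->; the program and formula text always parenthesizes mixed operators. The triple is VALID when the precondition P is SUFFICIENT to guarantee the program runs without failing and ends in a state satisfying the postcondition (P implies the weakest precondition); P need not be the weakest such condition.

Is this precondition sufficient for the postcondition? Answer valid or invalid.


Working backward. After the program, the postcondition 3*g - 1 != -4 must hold; in canonical form it is 3*g != -3.
Before skip: 3*g != -3
Before tot := g + 9: 3*g != -3
The weakest precondition is 3*g != -3.
Check whether g = -1 implies it.
Countermodel: at the initial state g = -1, the precondition holds but the weakest precondition fails.
Answer: invalid


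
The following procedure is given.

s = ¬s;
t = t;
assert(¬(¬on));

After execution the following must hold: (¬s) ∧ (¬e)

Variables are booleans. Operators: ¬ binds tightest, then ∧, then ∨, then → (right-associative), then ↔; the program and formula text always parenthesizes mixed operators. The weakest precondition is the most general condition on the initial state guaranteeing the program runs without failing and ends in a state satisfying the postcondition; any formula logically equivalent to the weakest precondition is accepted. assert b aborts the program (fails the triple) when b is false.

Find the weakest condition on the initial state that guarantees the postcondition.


Working backward. After the program, (¬s) ∧ (¬e) must hold.
Before assert ¬(¬on): on ∧ (¬s) ∧ (¬e)
Before t := t: on ∧ (¬s) ∧ (¬e)
Before s := ¬s: on ∧ s ∧ (¬e)
Answer: WP = on ∧ s ∧ (¬e)


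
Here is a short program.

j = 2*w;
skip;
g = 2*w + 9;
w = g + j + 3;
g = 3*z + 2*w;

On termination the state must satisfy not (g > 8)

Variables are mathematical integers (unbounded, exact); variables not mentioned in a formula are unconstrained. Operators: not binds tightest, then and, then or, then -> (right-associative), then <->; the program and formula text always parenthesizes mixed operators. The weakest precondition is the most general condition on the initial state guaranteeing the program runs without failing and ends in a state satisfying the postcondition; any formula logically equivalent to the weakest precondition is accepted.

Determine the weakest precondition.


Working backward. After the program, not (g > 8) must hold.
Before g := 3*z + 2*w: not (2*w + 3*z > 8)
Before w := g + j + 3: not (2*g + 2*j + 3*z > 2)
Before g := 2*w + 9: not (2*j + 4*w + 3*z > -16)
Before skip: not (2*j + 4*w + 3*z > -16)
Before j := 2*w: not (8*w + 3*z > -16)
Answer: WP = not (8*w + 3*z > -16)


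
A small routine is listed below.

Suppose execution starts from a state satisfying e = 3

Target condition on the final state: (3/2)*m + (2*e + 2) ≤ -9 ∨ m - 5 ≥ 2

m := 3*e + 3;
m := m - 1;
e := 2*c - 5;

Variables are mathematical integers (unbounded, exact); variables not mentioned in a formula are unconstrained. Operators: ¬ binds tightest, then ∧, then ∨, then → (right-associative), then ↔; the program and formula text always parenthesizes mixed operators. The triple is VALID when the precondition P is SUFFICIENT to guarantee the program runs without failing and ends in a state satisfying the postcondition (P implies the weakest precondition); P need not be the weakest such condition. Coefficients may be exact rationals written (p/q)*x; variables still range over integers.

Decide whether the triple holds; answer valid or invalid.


Working backward. After the program, the postcondition (3/2)*m + (2*e + 2) ≤ -9 ∨ m - 5 ≥ 2 must hold; in canonical form it is 2*e + (3/2)*m ≤ -11 ∨ m ≥ 7.
Before e := 2*c - 5: 4*c + (3/2)*m ≤ -1 ∨ m ≥ 7
Before m := m - 1: 4*c + (3/2)*m ≤ 1/2 ∨ m ≥ 8
Before m := 3*e + 3: 4*c + (9/2)*e ≤ -4 ∨ 3*e ≥ 5
The weakest precondition is 4*c + (9/2)*e ≤ -4 ∨ 3*e ≥ 5.
Check whether e = 3 implies it.
Every state satisfying the precondition satisfies the weakest precondition: the implication holds.
Answer: valid


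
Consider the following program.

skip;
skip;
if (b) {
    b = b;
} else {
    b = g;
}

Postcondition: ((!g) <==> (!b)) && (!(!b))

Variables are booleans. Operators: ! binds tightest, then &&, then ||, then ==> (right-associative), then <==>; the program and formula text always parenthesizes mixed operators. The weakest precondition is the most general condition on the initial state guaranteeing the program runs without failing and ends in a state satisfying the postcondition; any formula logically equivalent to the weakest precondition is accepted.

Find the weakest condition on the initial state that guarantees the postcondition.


Working backward. After the program, the postcondition ((!g) <==> (!b)) && (!(!b)) must hold; in canonical form it is ((!g) <==> (!b)) && b.
Then branch requires ((!g) <==> (!b)) && b; else branch requires g.
Before the if: (b ==> (((!g) <==> (!b)) && b)) && ((!b) ==> g)
Before skip: (b ==> (((!g) <==> (!b)) && b)) && ((!b) ==> g)
Before skip: (b ==> (((!g) <==> (!b)) && b)) && ((!b) ==> g)
Answer: WP = (b ==> (((!g) <==> (!b)) && b)) && ((!b) ==> g)


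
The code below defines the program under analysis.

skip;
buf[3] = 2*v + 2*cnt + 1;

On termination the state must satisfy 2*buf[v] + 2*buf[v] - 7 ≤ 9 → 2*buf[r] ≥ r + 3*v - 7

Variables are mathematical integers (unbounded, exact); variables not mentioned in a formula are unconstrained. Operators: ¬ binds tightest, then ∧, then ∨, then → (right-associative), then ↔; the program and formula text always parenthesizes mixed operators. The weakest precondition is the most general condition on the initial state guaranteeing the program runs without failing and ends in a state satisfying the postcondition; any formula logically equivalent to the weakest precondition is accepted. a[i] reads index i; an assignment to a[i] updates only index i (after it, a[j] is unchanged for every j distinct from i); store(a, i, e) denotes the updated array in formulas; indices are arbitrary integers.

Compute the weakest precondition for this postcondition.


Working backward. After the program, the postcondition 2*buf[v] + 2*buf[v] - 7 ≤ 9 → 2*buf[r] ≥ r + 3*v - 7 must hold; in canonical form it is 4*buf[v] ≤ 16 → 2*buf[r] ≥ r + 3*v - 7.
Before buf[3] := 2*v + 2*cnt + 1: 4*store(buf, 3, 2*cnt + 2*v + 1)[v] ≤ 16 → 2*store(buf, 3, 2*cnt + 2*v + 1)[r] ≥ r + 3*v - 7
Before skip: 4*store(buf, 3, 2*cnt + 2*v + 1)[v] ≤ 16 → 2*store(buf, 3, 2*cnt + 2*v + 1)[r] ≥ r + 3*v - 7
Answer: WP = 4*store(buf, 3, 2*cnt + 2*v + 1)[v] ≤ 16 → 2*store(buf, 3, 2*cnt + 2*v + 1)[r] ≥ r + 3*v - 7


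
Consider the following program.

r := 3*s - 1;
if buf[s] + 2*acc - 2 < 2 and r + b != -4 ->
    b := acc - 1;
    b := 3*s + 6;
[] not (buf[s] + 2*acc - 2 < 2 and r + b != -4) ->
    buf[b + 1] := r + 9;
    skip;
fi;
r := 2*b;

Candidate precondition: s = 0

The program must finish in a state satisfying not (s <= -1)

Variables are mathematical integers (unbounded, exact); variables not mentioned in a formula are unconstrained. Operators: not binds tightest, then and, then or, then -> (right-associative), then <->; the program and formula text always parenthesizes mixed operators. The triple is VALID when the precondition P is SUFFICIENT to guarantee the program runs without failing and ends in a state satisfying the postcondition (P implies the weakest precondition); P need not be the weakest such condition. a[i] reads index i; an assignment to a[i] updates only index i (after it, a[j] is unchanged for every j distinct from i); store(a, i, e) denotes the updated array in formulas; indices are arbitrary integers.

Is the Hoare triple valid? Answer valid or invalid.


Working backward. After the program, not (s <= -1) must hold.
Before r := 2*b: not (s <= -1)
Then branch requires not (s <= -1); else branch requires not (s <= -1).
Before the if: ((buf[s] + 2*acc < 4 and b + r != -4) -> (not (s <= -1))) and ((not (buf[s] + 2*acc < 4 and b + r != -4)) -> (not (s <= -1)))
Before r := 3*s - 1: ((buf[s] + 2*acc < 4 and b + 3*s != -3) -> (not (s <= -1))) and ((not (buf[s] + 2*acc < 4 and b + 3*s != -3)) -> (not (s <= -1)))
The weakest precondition is ((buf[s] + 2*acc < 4 and b + 3*s != -3) -> (not (s <= -1))) and ((not (buf[s] + 2*acc < 4 and b + 3*s != -3)) -> (not (s <= -1))).
Check whether s = 0 implies it.
Every state satisfying the precondition satisfies the weakest precondition: the implication holds.
Answer: valid


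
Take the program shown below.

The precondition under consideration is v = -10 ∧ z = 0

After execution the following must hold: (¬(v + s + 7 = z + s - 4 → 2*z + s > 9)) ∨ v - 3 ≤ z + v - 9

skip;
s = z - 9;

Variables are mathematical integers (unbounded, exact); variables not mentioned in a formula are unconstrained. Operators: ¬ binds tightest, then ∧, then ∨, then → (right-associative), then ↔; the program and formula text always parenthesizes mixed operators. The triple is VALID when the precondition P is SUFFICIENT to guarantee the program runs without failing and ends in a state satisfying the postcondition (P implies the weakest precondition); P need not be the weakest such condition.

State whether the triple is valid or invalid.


Working backward. After the program, the postcondition (¬(v + s + 7 = z + s - 4 → 2*z + s > 9)) ∨ v - 3 ≤ z + v - 9 must hold; in canonical form it is (¬(v = z - 11 → s + 2*z > 9)) ∨ z ≥ 6.
Before s := z - 9: (¬(v = z - 11 → 3*z > 18)) ∨ z ≥ 6
Before skip: (¬(v = z - 11 → 3*z > 18)) ∨ z ≥ 6
The weakest precondition is (¬(v = z - 11 → 3*z > 18)) ∨ z ≥ 6.
Check whether v = -10 ∧ z = 0 implies it.
Countermodel: at the initial state v = -10, z = 0, the precondition holds but the weakest precondition fails.
Answer: invalid


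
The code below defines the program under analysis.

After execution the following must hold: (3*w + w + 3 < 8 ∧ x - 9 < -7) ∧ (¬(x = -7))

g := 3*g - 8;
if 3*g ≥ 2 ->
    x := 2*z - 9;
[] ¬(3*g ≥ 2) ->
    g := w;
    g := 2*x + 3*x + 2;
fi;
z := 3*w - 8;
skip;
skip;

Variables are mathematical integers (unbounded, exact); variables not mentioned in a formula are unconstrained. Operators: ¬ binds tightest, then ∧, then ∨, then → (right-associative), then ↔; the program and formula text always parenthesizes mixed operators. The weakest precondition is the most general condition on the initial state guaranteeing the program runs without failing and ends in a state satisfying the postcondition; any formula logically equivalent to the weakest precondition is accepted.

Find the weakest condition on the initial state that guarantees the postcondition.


Working backward. After the program, the postcondition (3*w + w + 3 < 8 ∧ x - 9 < -7) ∧ (¬(x = -7)) must hold; in canonical form it is 4*w < 5 ∧ x < 2 ∧ (¬(x = -7)).
Before skip: 4*w < 5 ∧ x < 2 ∧ (¬(x = -7))
Before skip: 4*w < 5 ∧ x < 2 ∧ (¬(x = -7))
Before z := 3*w - 8: 4*w < 5 ∧ x < 2 ∧ (¬(x = -7))
Then branch requires 4*w < 5 ∧ 2*z < 11 ∧ (¬(2*z = 2)); else branch requires 4*w < 5 ∧ x < 2 ∧ (¬(x = -7)).
Before the if: (3*g ≥ 2 → (4*w < 5 ∧ 2*z < 11 ∧ (¬(2*z = 2)))) ∧ ((¬(3*g ≥ 2)) → (4*w < 5 ∧ x < 2 ∧ (¬(x = -7))))
Before g := 3*g - 8: (9*g ≥ 26 → (4*w < 5 ∧ 2*z < 11 ∧ (¬(2*z = 2)))) ∧ ((¬(9*g ≥ 26)) → (4*w < 5 ∧ x < 2 ∧ (¬(x = -7))))
Answer: WP = (9*g ≥ 26 → (4*w < 5 ∧ 2*z < 11 ∧ (¬(2*z = 2)))) ∧ ((¬(9*g ≥ 26)) → (4*w < 5 ∧ x < 2 ∧ (¬(x = -7))))


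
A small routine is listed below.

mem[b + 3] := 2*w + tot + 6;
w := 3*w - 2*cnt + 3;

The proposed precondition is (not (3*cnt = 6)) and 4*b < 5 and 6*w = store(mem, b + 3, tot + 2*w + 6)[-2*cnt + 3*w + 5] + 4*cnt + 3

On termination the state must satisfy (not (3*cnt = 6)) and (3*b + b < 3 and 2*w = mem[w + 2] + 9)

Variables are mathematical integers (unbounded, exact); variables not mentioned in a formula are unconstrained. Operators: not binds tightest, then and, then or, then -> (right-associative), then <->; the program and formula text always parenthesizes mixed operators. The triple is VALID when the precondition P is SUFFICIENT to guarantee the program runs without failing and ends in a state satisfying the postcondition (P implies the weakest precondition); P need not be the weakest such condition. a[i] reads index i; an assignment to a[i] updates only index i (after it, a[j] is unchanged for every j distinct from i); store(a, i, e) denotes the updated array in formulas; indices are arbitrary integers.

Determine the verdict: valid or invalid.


Working backward. After the program, the postcondition (not (3*cnt = 6)) and (3*b + b < 3 and 2*w = mem[w + 2] + 9) must hold; in canonical form it is (not (3*cnt = 6)) and 4*b < 3 and 2*w = mem[w + 2] + 9.
Before w := 3*w - 2*cnt + 3: (not (3*cnt = 6)) and 4*b < 3 and 6*w = mem[-2*cnt + 3*w + 5] + 4*cnt + 3
Before mem[b + 3] := 2*w + tot + 6: (not (3*cnt = 6)) and 4*b < 3 and 6*w = store(mem, b + 3, tot + 2*w + 6)[-2*cnt + 3*w + 5] + 4*cnt + 3
The weakest precondition is (not (3*cnt = 6)) and 4*b < 3 and 6*w = store(mem, b + 3, tot + 2*w + 6)[-2*cnt + 3*w + 5] + 4*cnt + 3.
Check whether (not (3*cnt = 6)) and 4*b < 5 and 6*w = store(mem, b + 3, tot + 2*w + 6)[-2*cnt + 3*w + 5] + 4*cnt + 3 implies it.
Countermodel: at the initial state b = 1, cnt = 3, mem = {[-1] = -15, [4] = -15, elsewhere -15}, tot = -21, w = 0, the precondition holds but the weakest precondition fails.
Answer: invalid


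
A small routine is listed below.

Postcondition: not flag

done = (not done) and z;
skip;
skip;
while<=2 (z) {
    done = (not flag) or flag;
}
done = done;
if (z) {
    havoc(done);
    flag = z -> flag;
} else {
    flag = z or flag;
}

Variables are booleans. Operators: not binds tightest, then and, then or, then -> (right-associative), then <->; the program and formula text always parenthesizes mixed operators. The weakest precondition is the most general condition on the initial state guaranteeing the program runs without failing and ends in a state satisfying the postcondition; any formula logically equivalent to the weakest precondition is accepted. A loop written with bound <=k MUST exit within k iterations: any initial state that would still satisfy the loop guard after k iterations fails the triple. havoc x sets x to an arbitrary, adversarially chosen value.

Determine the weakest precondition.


Working backward. After the program, not flag must hold.
Then branch requires not (z -> flag); else branch requires not (z or flag).
Before the if: (z -> (not (z -> flag))) and ((not z) -> (not (z or flag)))
Before done := done: (z -> (not (z -> flag))) and ((not z) -> (not (z or flag)))
Before the loop (bound <=2), unroll the exhaustion recursion (WP_0 = exit-now case; WP_j = one more guarded iteration, up to j = 2):
  WP_0: (not z) and (z -> (not (z -> flag))) and ((not z) -> (not (z or flag)))
  WP_1: (z -> ((not z) and (z -> (not (z -> flag))) and ((not z) -> (not (z or flag))))) and ((not z) -> ((z -> (not (z -> flag))) and ((not z) -> (not (z or flag)))))
  WP_2: (z -> ((z -> ((not z) and (z -> (not (z -> flag))) and ((not z) -> (not (z or flag))))) and ((not z) -> ((z -> (not (z -> flag))) and ((not z) -> (not (z or flag))))))) and ((not z) -> ((z -> (not (z -> flag))) and ((not z) -> (not (z or flag)))))
So before the loop: (z -> ((z -> ((not z) and (z -> (not (z -> flag))) and ((not z) -> (not (z or flag))))) and ((not z) -> ((z -> (not (z -> flag))) and ((not z) -> (not (z or flag))))))) and ((not z) -> ((z -> (not (z -> flag))) and ((not z) -> (not (z or flag)))))
Before skip: (z -> ((z -> ((not z) and (z -> (not (z -> flag))) and ((not z) -> (not (z or flag))))) and ((not z) -> ((z -> (not (z -> flag))) and ((not z) -> (not (z or flag))))))) and ((not z) -> ((z -> (not (z -> flag))) and ((not z) -> (not (z or flag)))))
Before skip: (z -> ((z -> ((not z) and (z -> (not (z -> flag))) and ((not z) -> (not (z or flag))))) and ((not z) -> ((z -> (not (z -> flag))) and ((not z) -> (not (z or flag))))))) and ((not z) -> ((z -> (not (z -> flag))) and ((not z) -> (not (z or flag)))))
Before done := (not done) and z: (z -> ((z -> ((not z) and (z -> (not (z -> flag))) and ((not z) -> (not (z or flag))))) and ((not z) -> ((z -> (not (z -> flag))) and ((not z) -> (not (z or flag))))))) and ((not z) -> ((z -> (not (z -> flag))) and ((not z) -> (not (z or flag)))))
Answer: WP = (z -> ((z -> ((not z) and (z -> (not (z -> flag))) and ((not z) -> (not (z or flag))))) and ((not z) -> ((z -> (not (z -> flag))) and ((not z) -> (not (z or flag))))))) and ((not z) -> ((z -> (not (z -> flag))) and ((not z) -> (not (z or flag)))))


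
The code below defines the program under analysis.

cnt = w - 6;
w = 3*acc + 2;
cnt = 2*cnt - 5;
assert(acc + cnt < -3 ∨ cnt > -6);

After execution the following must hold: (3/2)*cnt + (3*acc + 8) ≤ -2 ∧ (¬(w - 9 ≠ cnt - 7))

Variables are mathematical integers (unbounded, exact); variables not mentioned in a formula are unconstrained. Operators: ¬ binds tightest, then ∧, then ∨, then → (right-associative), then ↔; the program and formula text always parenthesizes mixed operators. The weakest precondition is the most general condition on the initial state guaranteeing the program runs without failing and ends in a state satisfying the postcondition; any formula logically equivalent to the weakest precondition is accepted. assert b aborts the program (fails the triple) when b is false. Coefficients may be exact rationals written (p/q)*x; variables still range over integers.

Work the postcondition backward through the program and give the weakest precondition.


Working backward. After the program, the postcondition (3/2)*cnt + (3*acc + 8) ≤ -2 ∧ (¬(w - 9 ≠ cnt - 7)) must hold; in canonical form it is 3*acc + (3/2)*cnt ≤ -10 ∧ (¬(w ≠ cnt + 2)).
Before assert acc + cnt < -3 ∨ cnt > -6: (acc + cnt < -3 ∨ cnt > -6) ∧ 3*acc + (3/2)*cnt ≤ -10 ∧ (¬(w ≠ cnt + 2))
Before cnt := 2*cnt - 5: (acc + 2*cnt < 2 ∨ 2*cnt > -1) ∧ 3*acc + 3*cnt ≤ -5/2 ∧ (¬(w ≠ 2*cnt - 3))
Before w := 3*acc + 2: (acc + 2*cnt < 2 ∨ 2*cnt > -1) ∧ 3*acc + 3*cnt ≤ -5/2 ∧ (¬(3*acc ≠ 2*cnt - 5))
Before cnt := w - 6: (acc + 2*w < 14 ∨ 2*w > 11) ∧ 3*acc + 3*w ≤ 31/2 ∧ (¬(3*acc ≠ 2*w - 17))
Answer: WP = (acc + 2*w < 14 ∨ 2*w > 11) ∧ 3*acc + 3*w ≤ 31/2 ∧ (¬(3*acc ≠ 2*w - 17))


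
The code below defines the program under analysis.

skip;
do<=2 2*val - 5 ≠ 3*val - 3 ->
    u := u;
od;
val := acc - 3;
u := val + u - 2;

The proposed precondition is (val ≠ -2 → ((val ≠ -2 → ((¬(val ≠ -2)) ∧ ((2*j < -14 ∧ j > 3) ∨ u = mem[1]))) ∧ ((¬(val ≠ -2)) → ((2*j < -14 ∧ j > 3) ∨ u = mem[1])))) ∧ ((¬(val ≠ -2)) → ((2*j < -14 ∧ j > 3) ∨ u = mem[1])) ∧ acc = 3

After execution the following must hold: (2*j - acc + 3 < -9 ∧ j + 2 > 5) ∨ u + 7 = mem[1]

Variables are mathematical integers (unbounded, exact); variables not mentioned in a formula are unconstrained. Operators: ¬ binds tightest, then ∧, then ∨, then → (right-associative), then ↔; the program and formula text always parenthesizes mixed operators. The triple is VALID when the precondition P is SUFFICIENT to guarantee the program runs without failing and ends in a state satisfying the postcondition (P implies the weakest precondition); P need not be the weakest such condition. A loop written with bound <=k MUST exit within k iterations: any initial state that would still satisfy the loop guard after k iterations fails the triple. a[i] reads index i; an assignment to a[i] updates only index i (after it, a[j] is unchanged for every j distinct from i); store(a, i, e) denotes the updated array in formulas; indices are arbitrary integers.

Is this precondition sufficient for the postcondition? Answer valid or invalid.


Working backward. After the program, the postcondition (2*j - acc + 3 < -9 ∧ j + 2 > 5) ∨ u + 7 = mem[1] must hold; in canonical form it is (2*j < acc - 12 ∧ j > 3) ∨ u = mem[1] - 7.
Before u := val + u - 2: (2*j < acc - 12 ∧ j > 3) ∨ u + val = mem[1] - 5
Before val := acc - 3: (2*j < acc - 12 ∧ j > 3) ∨ acc + u = mem[1] - 2
Before the loop (bound <=2), unroll the exhaustion recursion (WP_0 = exit-now case; WP_j = one more guarded iteration, up to j = 2):
  WP_0: (¬(val ≠ -2)) ∧ ((2*j < acc - 12 ∧ j > 3) ∨ acc + u = mem[1] - 2)
  WP_1: (val ≠ -2 → ((¬(val ≠ -2)) ∧ ((2*j < acc - 12 ∧ j > 3) ∨ acc + u = mem[1] - 2))) ∧ ((¬(val ≠ -2)) → ((2*j < acc - 12 ∧ j > 3) ∨ acc + u = mem[1] - 2))
  WP_2: (val ≠ -2 → ((val ≠ -2 → ((¬(val ≠ -2)) ∧ ((2*j < acc - 12 ∧ j > 3) ∨ acc + u = mem[1] - 2))) ∧ ((¬(val ≠ -2)) → ((2*j < acc - 12 ∧ j > 3) ∨ acc + u = mem[1] - 2)))) ∧ ((¬(val ≠ -2)) → ((2*j < acc - 12 ∧ j > 3) ∨ acc + u = mem[1] - 2))
So before the loop: (val ≠ -2 → ((val ≠ -2 → ((¬(val ≠ -2)) ∧ ((2*j < acc - 12 ∧ j > 3) ∨ acc + u = mem[1] - 2))) ∧ ((¬(val ≠ -2)) → ((2*j < acc - 12 ∧ j > 3) ∨ acc + u = mem[1] - 2)))) ∧ ((¬(val ≠ -2)) → ((2*j < acc - 12 ∧ j > 3) ∨ acc + u = mem[1] - 2))
Before skip: (val ≠ -2 → ((val ≠ -2 → ((¬(val ≠ -2)) ∧ ((2*j < acc - 12 ∧ j > 3) ∨ acc + u = mem[1] - 2))) ∧ ((¬(val ≠ -2)) → ((2*j < acc - 12 ∧ j > 3) ∨ acc + u = mem[1] - 2)))) ∧ ((¬(val ≠ -2)) → ((2*j < acc - 12 ∧ j > 3) ∨ acc + u = mem[1] - 2))
The weakest precondition is (val ≠ -2 → ((val ≠ -2 → ((¬(val ≠ -2)) ∧ ((2*j < acc - 12 ∧ j > 3) ∨ acc + u = mem[1] - 2))) ∧ ((¬(val ≠ -2)) → ((2*j < acc - 12 ∧ j > 3) ∨ acc + u = mem[1] - 2)))) ∧ ((¬(val ≠ -2)) → ((2*j < acc - 12 ∧ j > 3) ∨ acc + u = mem[1] - 2)).
Check whether (val ≠ -2 → ((val ≠ -2 → ((¬(val ≠ -2)) ∧ ((2*j < -14 ∧ j > 3) ∨ u = mem[1]))) ∧ ((¬(val ≠ -2)) → ((2*j < -14 ∧ j > 3) ∨ u = mem[1])))) ∧ ((¬(val ≠ -2)) → ((2*j < -14 ∧ j > 3) ∨ u = mem[1])) ∧ acc = 3 implies it.
Countermodel: at the initial state acc = 3, j = 4, mem = {[1] = 0, elsewhere 0}, u = 0, val = -2, the precondition holds but the weakest precondition fails.
Answer: invalid
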